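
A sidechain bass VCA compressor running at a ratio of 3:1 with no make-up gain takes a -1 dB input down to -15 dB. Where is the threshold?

Let T be the threshold. Output overshoot = (input overshoot)/R, so -15 − T = (-1 − T)/3.
3·(-15 − T) = -1 − T → 2·T = -45 − (-1) = -44.
T = -44/2 = -22 dB.

-22 dB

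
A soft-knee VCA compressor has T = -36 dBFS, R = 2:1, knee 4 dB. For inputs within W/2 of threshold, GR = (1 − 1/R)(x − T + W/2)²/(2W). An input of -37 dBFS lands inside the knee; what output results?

x − T + W/2 = -37 − (-36) + 2 = 1.
GR = (1 − 1/2) × 1² / 8 = 0.5 × 1 / 8 = 0.0625 dB.
Output = -37 − 0.0625 = -37.0625 dBFS.

-37.0625 dBFS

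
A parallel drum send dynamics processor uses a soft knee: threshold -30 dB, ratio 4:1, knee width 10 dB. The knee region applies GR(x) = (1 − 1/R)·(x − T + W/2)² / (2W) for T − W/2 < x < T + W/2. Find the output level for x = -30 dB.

x − T + W/2 = -30 − (-30) + 5 = 5.
GR = (1 − 1/4) × 5² / 20 = 0.75 × 25 / 20 = 0.9375 dB.
Output = -30 − 0.9375 = -30.9375 dB.

-30.9375 dB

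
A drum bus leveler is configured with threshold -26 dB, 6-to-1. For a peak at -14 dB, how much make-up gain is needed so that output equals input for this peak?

10 dB

The peak compresses to -26 + 12/6 = -24 dB.
To reach -14 dB requires -14 − (-24) = 10 dB of make-up.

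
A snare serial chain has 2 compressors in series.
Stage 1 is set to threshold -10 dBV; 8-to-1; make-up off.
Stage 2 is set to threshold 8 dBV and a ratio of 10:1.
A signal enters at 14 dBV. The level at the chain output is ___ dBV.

Stage 1: 14 dBV is 24 dB over -10 dBV; at 8:1 that becomes 3 dB over, giving -7 dBV.
Stage 2: below threshold (-7 ≤ 8); passes unchanged; output -7 dBV.

-7 dBV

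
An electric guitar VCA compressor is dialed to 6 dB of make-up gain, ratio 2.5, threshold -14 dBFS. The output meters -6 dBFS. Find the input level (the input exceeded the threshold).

-9 dBFS

Stripping the +6 dB make-up gives -12 dBFS at the gain stage.
Post-compression overshoot = -12 − (-14) = 2 dB.
Before 2.5:1 compression the overshoot was 2 × 2.5 = 5 dB, so input = -14 + 5 = -9 dBFS.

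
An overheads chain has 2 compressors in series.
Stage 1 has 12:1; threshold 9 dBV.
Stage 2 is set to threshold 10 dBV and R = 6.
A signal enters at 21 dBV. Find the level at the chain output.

Stage 1: overshoot 12 dB → 12/12 = 1 dB → 10 dBV.
Stage 2: 10 dBV is at or below the 10 dBV threshold — no compression; output 10 dBV.

10 dBV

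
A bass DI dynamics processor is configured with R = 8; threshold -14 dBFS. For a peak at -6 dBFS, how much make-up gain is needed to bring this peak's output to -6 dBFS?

The peak compresses to -14 + 8/8 = -13 dBFS.
To reach -6 dBFS requires -6 − (-13) = 7 dB of make-up.

7 dB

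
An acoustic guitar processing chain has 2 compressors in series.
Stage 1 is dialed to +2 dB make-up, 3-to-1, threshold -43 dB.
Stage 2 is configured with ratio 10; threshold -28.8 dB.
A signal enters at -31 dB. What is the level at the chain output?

-37 dB

Stage 1: 12 dB above -43 dB, reduced 3:1 to 4 dB above → -39 dB; +2 dB make-up → -37 dB.
Stage 2: below threshold (-37 ≤ -28.8); passes unchanged; output -37 dB.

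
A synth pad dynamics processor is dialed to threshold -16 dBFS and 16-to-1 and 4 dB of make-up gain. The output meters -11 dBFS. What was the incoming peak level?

0 dBFS

Remove make-up: -11 − 4 = -15 dBFS.
Post-compression overshoot = -15 − (-16) = 1 dB.
Undo the ratio: input overshoot = 1 × 16 = 16 dB, giving input = 0 dBFS.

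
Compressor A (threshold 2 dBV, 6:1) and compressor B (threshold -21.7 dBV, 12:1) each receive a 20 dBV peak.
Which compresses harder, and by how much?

B, by 23.225 dB

A: overshoot 18 dB → output overshoot 3 dB → GR 15 dB.
B: overshoot 41.7 dB → output overshoot 3.475 dB → GR 38.225 dB.
B reduces 23.225 dB more.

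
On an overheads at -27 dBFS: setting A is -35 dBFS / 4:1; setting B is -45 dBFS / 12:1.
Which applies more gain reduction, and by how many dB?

B, by 10.5 dB

A: overshoot 8 dB → output overshoot 2 dB → GR 6 dB.
B: overshoot 18 dB → output overshoot 1.5 dB → GR 16.5 dB.
B reduces 10.5 dB more.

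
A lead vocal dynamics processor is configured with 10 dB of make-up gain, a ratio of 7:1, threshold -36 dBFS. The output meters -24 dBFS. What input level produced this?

-22 dBFS

Remove make-up: -24 − 10 = -34 dBFS.
That's 2 dB above the -36 dBFS threshold.
Input overshoot = R × output overshoot = 14 dB → input = -36 + 14 = -22 dBFS.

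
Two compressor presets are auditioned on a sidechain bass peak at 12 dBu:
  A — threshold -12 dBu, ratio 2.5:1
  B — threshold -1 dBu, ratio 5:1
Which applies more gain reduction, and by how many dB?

A, by 4 dB

A: 24 dB over, compressed to 9.6 dB over, so 14.4 dB of GR.
B: 13 dB over, compressed to 2.6 dB over, so 10.4 dB of GR.
A applies 4 dB more gain reduction.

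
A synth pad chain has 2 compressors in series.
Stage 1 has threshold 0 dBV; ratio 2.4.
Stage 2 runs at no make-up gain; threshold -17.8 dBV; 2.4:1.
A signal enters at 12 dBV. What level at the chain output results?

Stage 1: 12 dB above 0 dBV, reduced 2.4:1 to 5 dB above → 5 dBV.
Stage 2: overshoot 22.8 dB → 22.8/2.4 = 9.5 dB → -8.3 dBV.

-8.3 dBV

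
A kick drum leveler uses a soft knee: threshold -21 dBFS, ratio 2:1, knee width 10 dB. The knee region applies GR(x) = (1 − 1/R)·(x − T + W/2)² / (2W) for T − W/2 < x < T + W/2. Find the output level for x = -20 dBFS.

-20.9 dBFS

x − T + W/2 = -20 − (-21) + 5 = 6.
GR = (1 − 1/2) × 6² / 20 = 0.5 × 36 / 20 = 0.9 dB.
Output = -20 − 0.9 = -20.9 dBFS.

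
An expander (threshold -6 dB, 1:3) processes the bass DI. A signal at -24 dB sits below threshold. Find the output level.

The input is 18 dB below the -6 dB threshold.
A 1:3 expander multiplies undershoot by 3: 18 × 3 = 54 dB below threshold.
Output = -6 − 54 = -60 dB.

-60 dB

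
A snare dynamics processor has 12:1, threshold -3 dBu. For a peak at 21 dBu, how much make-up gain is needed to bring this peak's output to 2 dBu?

Overshoot 24 dB → 24/12 = 2 dB after compression, so the compressed level is -3 + 2 = -1 dBu.
Make-up = target − compressed = 2 − (-1) = 3 dB.

3 dB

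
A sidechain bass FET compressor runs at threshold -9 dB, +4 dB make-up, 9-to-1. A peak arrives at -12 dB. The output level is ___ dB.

-8 dB

-12 dB is 3 dB below the -9 dB threshold, so no gain reduction is applied.
Make-up gain adds 4 dB: -12 + 4 = -8 dB.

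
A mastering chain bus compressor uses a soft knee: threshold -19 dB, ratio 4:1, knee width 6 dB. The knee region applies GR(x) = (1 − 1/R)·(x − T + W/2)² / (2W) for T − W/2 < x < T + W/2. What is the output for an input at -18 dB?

-19 dB

x − T + W/2 = -18 − (-19) + 3 = 4.
GR = (1 − 1/4) × 4² / 12 = 0.75 × 16 / 12 = 1 dB.
Output = -18 − 1 = -19 dB.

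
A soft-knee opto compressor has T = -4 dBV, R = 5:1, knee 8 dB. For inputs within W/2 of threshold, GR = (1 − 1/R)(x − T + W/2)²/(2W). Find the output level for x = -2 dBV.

-3.8 dBV

x − T + W/2 = -2 − (-4) + 4 = 6.
GR = (1 − 1/5) × 6² / 16 = 0.8 × 36 / 16 = 1.8 dB.
Output = -2 − 1.8 = -3.8 dBV.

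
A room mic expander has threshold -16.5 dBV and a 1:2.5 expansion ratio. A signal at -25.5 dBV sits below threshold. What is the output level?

Below threshold, a 1:2.5 expander applies gain = (2.5−1)×(T − x) of attenuation.
(2.5−1) × 9 = 13.5 dB, so output = -25.5 − 13.5 = -39 dBV.

-39 dBV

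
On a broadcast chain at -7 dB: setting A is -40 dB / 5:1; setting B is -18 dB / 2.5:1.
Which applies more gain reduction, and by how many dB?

A, by 19.8 dB

A: overshoot 33 dB → output overshoot 6.6 dB → GR 26.4 dB.
B: overshoot 11 dB → output overshoot 4.4 dB → GR 6.6 dB.
A applies 19.8 dB more gain reduction.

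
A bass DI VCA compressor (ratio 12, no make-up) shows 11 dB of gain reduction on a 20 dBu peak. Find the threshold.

Let T be the threshold. Output overshoot = (input overshoot)/R, so 9 − T = (20 − T)/12.
12·(9 − T) = 20 − T → 11·T = 108 − 20 = 88.
T = 88/11 = 8 dBu.

8 dBu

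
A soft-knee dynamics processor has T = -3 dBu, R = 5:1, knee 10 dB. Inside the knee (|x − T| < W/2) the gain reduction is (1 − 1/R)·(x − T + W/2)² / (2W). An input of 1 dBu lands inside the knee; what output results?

x − T + W/2 = 1 − (-3) + 5 = 9.
GR = (1 − 1/5) × 9² / 20 = 0.8 × 81 / 20 = 3.24 dB.
Output = 1 − 3.24 = -2.24 dBu.

-2.24 dBu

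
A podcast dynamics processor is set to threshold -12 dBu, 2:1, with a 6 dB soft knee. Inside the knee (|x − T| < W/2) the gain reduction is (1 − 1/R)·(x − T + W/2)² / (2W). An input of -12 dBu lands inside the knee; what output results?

x − T + W/2 = -12 − (-12) + 3 = 3.
GR = (1 − 1/2) × 3² / 12 = 0.5 × 9 / 12 = 0.375 dB.
Output = -12 − 0.375 = -12.375 dBu.

-12.375 dBu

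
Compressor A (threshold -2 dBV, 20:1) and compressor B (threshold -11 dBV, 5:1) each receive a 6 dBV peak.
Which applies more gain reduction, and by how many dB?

B, by 6 dB

A: GR = 8 − 8/20 = 7.6 dB.
B: GR = 17 − 17/5 = 13.6 dB.
B applies 6 dB more gain reduction.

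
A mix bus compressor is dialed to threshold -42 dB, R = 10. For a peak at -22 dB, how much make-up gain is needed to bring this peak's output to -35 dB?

The peak compresses to -42 + 20/10 = -40 dB.
To reach -35 dB requires -35 − (-40) = 5 dB of make-up.

5 dB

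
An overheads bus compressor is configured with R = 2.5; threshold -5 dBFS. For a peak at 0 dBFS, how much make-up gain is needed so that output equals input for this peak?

3 dB

The peak compresses to -5 + 5/2.5 = -3 dBFS.
To reach 0 dBFS requires 0 − (-3) = 3 dB of make-up.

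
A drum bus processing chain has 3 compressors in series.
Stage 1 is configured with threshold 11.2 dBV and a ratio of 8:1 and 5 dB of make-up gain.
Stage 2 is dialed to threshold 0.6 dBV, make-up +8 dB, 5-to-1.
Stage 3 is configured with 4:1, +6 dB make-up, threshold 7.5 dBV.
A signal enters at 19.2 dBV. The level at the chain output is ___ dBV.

Stage 1: overshoot 8 dB → 8/8 = 1 dB → 12.2 dBV; +5 dB make-up → 17.2 dBV.
Stage 2: overshoot 16.6 dB → 16.6/5 = 3.32 dB → 3.92 dBV; +8 dB make-up → 11.92 dBV.
Stage 3: 11.92 dBV is 4.42 dB over 7.5 dBV; at 4:1 that becomes 1.105 dB over, giving 8.605 dBV; +6 dB make-up → 14.605 dBV.

14.605 dBV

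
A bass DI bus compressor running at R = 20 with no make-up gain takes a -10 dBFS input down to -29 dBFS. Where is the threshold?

-30 dBFS

Let T be the threshold. Output overshoot = (input overshoot)/R, so -29 − T = (-10 − T)/20.
20·(-29 − T) = -10 − T → 19·T = -580 − (-10) = -570.
T = -570/19 = -30 dBFS.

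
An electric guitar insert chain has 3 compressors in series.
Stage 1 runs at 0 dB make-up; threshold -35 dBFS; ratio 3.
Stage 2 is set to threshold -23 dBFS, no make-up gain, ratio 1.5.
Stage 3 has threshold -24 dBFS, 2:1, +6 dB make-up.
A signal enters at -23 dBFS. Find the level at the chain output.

Stage 1: -23 dBFS is 12 dB over -35 dBFS; at 3:1 that becomes 4 dB over, giving -31 dBFS.
Stage 2: -31 dBFS is at or below the -23 dBFS threshold — no compression; output -31 dBFS.
Stage 3: -31 dBFS ≤ -24 dBFS, so stage 3 doesn't engage; make-up brings it to -25 dBFS.

-25 dBFS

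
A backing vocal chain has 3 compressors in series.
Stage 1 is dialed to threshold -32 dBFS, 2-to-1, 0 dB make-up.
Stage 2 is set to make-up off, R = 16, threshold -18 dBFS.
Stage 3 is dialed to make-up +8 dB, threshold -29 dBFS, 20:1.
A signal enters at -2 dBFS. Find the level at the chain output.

Stage 1: 30 dB above -32 dBFS, reduced 2:1 to 15 dB above → -17 dBFS.
Stage 2: -17 dBFS is 1 dB over -18 dBFS; at 16:1 that becomes 0.0625 dB over, giving -17.9375 dBFS.
Stage 3: 11.0625 dB above -29 dBFS, reduced 20:1 to 0.553125 dB above → -28.446875 dBFS; +8 dB make-up → -20.446875 dBFS.

-20.446875 dBFS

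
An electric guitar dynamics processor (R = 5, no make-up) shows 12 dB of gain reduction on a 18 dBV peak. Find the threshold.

Let T be the threshold. Output overshoot = (input overshoot)/R, so 6 − T = (18 − T)/5.
5·(6 − T) = 18 − T → 4·T = 30 − 18 = 12.
T = 12/4 = 3 dBV.

3 dBV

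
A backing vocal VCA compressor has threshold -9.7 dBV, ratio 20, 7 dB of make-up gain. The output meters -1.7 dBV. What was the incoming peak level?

10.3 dBV

Before make-up, the level was -1.7 − 7 = -8.7 dBV.
That's 1 dB above the -9.7 dBV threshold.
Undo the ratio: input overshoot = 1 × 20 = 20 dB, giving input = 10.3 dBV.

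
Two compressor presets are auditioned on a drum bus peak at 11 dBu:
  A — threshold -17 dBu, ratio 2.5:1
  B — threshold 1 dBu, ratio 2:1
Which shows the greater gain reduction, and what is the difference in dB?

A: 28 dB over, compressed to 11.2 dB over, so 16.8 dB of GR.
B: 10 dB over, compressed to 5 dB over, so 5 dB of GR.
A applies 11.8 dB more gain reduction.

A, by 11.8 dB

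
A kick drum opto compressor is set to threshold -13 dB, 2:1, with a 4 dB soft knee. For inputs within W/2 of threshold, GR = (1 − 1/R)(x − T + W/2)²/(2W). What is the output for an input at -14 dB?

-14.0625 dB

x − T + W/2 = -14 − (-13) + 2 = 1.
GR = (1 − 1/2) × 1² / 8 = 0.5 × 1 / 8 = 0.0625 dB.
Output = -14 − 0.0625 = -14.0625 dB.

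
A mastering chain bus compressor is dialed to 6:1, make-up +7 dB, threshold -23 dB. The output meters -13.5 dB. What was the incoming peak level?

-8 dB

Stripping the +7 dB make-up gives -20.5 dB at the gain stage.
The compressed level sits -20.5 − (-23) = 2.5 dB over threshold.
Before 6:1 compression the overshoot was 2.5 × 6 = 15 dB, so input = -23 + 15 = -8 dB.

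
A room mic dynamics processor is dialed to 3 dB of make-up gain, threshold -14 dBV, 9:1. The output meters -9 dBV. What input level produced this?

Before make-up, the level was -9 − 3 = -12 dBV.
That's 2 dB above the -14 dBV threshold.
Undo the ratio: input overshoot = 2 × 9 = 18 dB, giving input = 4 dBV.

4 dBV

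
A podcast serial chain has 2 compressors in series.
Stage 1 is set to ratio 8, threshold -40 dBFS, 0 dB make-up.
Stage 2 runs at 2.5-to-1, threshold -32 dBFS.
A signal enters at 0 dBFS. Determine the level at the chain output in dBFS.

-35 dBFS

Stage 1: overshoot 40 dB → 40/8 = 5 dB → -35 dBFS.
Stage 2: -35 dBFS ≤ -32 dBFS, so stage 2 doesn't engage; output -35 dBFS.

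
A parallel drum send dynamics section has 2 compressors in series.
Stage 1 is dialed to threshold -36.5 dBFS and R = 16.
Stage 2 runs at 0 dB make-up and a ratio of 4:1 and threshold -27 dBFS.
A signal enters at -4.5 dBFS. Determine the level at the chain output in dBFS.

-34.5 dBFS

Stage 1: 32 dB above -36.5 dBFS, reduced 16:1 to 2 dB above → -34.5 dBFS.
Stage 2: -34.5 dBFS is at or below the -27 dBFS threshold — no compression; output -34.5 dBFS.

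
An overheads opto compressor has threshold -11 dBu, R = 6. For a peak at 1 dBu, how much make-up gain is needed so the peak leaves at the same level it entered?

The peak compresses to -11 + 12/6 = -9 dBu.
To reach 1 dBu requires 1 − (-9) = 10 dB of make-up.

10 dB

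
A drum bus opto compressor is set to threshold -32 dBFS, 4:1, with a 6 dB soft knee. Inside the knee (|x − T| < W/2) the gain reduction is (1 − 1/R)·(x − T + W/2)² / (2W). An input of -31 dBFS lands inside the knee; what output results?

-32 dBFS

x − T + W/2 = -31 − (-32) + 3 = 4.
GR = (1 − 1/4) × 4² / 12 = 0.75 × 16 / 12 = 1 dB.
Output = -31 − 1 = -32 dBFS.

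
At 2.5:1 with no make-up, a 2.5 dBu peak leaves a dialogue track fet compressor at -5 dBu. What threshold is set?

-10 dBu

Gain reduction = 2.5 − (-5) = 7.5 dB; output overshoot = GR / (R − 1) = 7.5 / 1.5 = 5 dB.
Threshold = output − output overshoot = -5 − 5 = -10 dBu.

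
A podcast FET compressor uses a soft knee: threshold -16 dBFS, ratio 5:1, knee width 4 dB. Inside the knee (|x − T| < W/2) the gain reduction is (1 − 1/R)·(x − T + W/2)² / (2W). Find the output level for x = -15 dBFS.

x − T + W/2 = -15 − (-16) + 2 = 3.
GR = (1 − 1/5) × 3² / 8 = 0.8 × 9 / 8 = 0.9 dB.
Output = -15 − 0.9 = -15.9 dBFS.

-15.9 dBFS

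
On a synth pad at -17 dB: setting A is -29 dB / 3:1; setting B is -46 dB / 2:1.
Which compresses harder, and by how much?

B, by 6.5 dB

A: 12 dB over, compressed to 4 dB over, so 8 dB of GR.
B: 29 dB over, compressed to 14.5 dB over, so 14.5 dB of GR.
B applies 6.5 dB more gain reduction.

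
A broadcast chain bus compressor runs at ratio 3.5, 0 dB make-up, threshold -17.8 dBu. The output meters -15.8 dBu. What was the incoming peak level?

Post-compression overshoot = -15.8 − (-17.8) = 2 dB.
Undo the ratio: input overshoot = 2 × 3.5 = 7 dB, giving input = -10.8 dBu.

-10.8 dBu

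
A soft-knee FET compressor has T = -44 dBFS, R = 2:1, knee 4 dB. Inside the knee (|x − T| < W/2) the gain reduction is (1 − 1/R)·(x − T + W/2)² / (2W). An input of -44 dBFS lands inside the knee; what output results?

x − T + W/2 = -44 − (-44) + 2 = 2.
GR = (1 − 1/2) × 2² / 8 = 0.5 × 4 / 8 = 0.25 dB.
Output = -44 − 0.25 = -44.25 dBFS.

-44.25 dBFS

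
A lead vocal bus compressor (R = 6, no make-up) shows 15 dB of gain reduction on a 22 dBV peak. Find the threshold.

4 dBV

Let T be the threshold. Output overshoot = (input overshoot)/R, so 7 − T = (22 − T)/6.
6·(7 − T) = 22 − T → 5·T = 42 − 22 = 20.
T = 20/5 = 4 dBV.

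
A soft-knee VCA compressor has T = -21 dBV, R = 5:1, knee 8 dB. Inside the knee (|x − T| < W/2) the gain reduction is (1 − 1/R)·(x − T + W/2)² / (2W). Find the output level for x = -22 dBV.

x − T + W/2 = -22 − (-21) + 4 = 3.
GR = (1 − 1/5) × 3² / 16 = 0.8 × 9 / 16 = 0.45 dB.
Output = -22 − 0.45 = -22.45 dBV.

-22.45 dBV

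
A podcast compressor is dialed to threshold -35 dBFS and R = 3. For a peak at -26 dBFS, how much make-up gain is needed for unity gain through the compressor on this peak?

6 dB

The peak compresses to -35 + 9/3 = -32 dBFS.
To reach -26 dBFS requires -26 − (-32) = 6 dB of make-up.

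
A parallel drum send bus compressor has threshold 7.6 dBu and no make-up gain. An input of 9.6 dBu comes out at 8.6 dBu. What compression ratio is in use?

Input overshoot = 9.6 − 7.6 = 2 dB; output overshoot = 8.6 − 7.6 = 1 dB.
Ratio = 2 / 1 = 2.

2:1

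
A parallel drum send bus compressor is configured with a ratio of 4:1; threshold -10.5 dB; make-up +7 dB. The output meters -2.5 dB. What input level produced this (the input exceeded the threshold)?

Remove make-up: -2.5 − 7 = -9.5 dB.
That's 1 dB above the -10.5 dB threshold.
Undo the ratio: input overshoot = 1 × 4 = 4 dB, giving input = -6.5 dB.

-6.5 dB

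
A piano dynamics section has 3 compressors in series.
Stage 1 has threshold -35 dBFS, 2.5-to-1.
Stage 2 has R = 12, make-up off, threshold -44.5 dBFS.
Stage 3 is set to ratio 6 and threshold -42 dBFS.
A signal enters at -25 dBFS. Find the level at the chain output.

-43.375 dBFS

Stage 1: overshoot 10 dB → 10/2.5 = 4 dB → -31 dBFS.
Stage 2: overshoot 13.5 dB → 13.5/12 = 1.125 dB → -43.375 dBFS.
Stage 3: -43.375 dBFS is at or below the -42 dBFS threshold — no compression; output -43.375 dBFS.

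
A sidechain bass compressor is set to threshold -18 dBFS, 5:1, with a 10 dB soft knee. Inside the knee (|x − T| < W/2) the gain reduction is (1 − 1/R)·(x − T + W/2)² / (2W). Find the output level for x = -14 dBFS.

x − T + W/2 = -14 − (-18) + 5 = 9.
GR = (1 − 1/5) × 9² / 20 = 0.8 × 81 / 20 = 3.24 dB.
Output = -14 − 3.24 = -17.24 dBFS.

-17.24 dBFS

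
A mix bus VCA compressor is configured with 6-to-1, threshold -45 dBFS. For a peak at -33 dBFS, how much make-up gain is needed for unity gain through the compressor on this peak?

Overshoot 12 dB → 12/6 = 2 dB after compression, so the compressed level is -45 + 2 = -43 dBFS.
Make-up = target − compressed = -33 − (-43) = 10 dB.

10 dB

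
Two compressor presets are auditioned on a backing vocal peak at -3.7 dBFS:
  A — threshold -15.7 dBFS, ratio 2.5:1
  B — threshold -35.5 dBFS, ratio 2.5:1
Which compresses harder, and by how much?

B, by 11.88 dB

A: GR = 12 − 12/2.5 = 7.2 dB.
B: GR = 31.8 − 31.8/2.5 = 19.08 dB.
B applies 11.88 dB more gain reduction.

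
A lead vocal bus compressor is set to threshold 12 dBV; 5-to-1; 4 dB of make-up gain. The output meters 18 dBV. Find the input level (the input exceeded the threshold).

22 dBV

Remove make-up: 18 − 4 = 14 dBV.
The compressed level sits 14 − 12 = 2 dB over threshold.
Input overshoot = R × output overshoot = 10 dB → input = 12 + 10 = 22 dBV.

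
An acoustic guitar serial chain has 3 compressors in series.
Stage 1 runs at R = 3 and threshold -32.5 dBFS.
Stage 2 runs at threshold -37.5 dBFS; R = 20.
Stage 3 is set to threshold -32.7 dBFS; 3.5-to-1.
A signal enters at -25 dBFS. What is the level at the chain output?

Stage 1: overshoot 7.5 dB → 7.5/3 = 2.5 dB → -30 dBFS.
Stage 2: -30 dBFS is 7.5 dB over -37.5 dBFS; at 20:1 that becomes 0.375 dB over, giving -37.125 dBFS.
Stage 3: below threshold (-37.125 ≤ -32.7); passes unchanged; output -37.125 dBFS.

-37.125 dBFS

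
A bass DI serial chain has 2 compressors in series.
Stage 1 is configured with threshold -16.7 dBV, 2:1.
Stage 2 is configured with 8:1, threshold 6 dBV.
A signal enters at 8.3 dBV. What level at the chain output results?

-4.2 dBV

Stage 1: 25 dB above -16.7 dBV, reduced 2:1 to 12.5 dB above → -4.2 dBV.
Stage 2: below threshold (-4.2 ≤ 6); passes unchanged; output -4.2 dBV.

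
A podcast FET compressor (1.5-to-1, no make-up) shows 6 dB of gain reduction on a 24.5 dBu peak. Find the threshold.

Input is 18 dB above T (since output overshoot × R = input overshoot: (18.5 − T)·1.5 = 24.5 − T gives T = 6.5 dBu).
Check: 6.5 + (24.5 − 6.5)/1.5 = 6.5 + 12 = 18.5 dBu. ✓

6.5 dBu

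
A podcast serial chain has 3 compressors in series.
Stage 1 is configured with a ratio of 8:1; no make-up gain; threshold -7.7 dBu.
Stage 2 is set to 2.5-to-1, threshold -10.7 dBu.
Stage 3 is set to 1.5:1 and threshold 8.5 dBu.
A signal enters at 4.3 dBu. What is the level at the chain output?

-8.9 dBu

Stage 1: 4.3 dBu is 12 dB over -7.7 dBu; at 8:1 that becomes 1.5 dB over, giving -6.2 dBu.
Stage 2: -6.2 dBu is 4.5 dB over -10.7 dBu; at 2.5:1 that becomes 1.8 dB over, giving -8.9 dBu.
Stage 3: -8.9 dBu is at or below the 8.5 dBu threshold — no compression; output -8.9 dBu.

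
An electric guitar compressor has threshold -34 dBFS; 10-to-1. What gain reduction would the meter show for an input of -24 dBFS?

Overshoot = -24 − (-34) = 10 dB.
After 10:1 compression the overshoot becomes 10/10 = 1 dB.
GR = overshoot in − overshoot out = 10 − 1 = 9 dB.

9 dB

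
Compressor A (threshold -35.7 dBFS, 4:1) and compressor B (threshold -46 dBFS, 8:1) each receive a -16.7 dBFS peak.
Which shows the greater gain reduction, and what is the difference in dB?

B, by 11.3875 dB

A: overshoot 19 dB → output overshoot 4.75 dB → GR 14.25 dB.
B: overshoot 29.3 dB → output overshoot 3.6625 dB → GR 25.6375 dB.
B reduces 11.3875 dB more.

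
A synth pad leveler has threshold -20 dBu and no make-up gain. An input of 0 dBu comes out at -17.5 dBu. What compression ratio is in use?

Input overshoot = 0 − (-20) = 20 dB; output overshoot = -17.5 − (-20) = 2.5 dB.
Ratio = 20 / 2.5 = 8.

8:1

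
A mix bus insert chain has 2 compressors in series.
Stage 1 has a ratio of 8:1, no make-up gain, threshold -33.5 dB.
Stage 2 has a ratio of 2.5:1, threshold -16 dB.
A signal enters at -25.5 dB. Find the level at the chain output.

Stage 1: -25.5 dB is 8 dB over -33.5 dB; at 8:1 that becomes 1 dB over, giving -32.5 dB.
Stage 2: -32.5 dB is at or below the -16 dB threshold — no compression; output -32.5 dB.

-32.5 dB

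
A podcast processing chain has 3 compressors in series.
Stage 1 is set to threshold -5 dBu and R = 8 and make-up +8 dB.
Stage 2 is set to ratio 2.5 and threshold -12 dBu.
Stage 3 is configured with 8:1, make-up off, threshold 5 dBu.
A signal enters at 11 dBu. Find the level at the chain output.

-5.2 dBu

Stage 1: overshoot 16 dB → 16/8 = 2 dB → -3 dBu; +8 dB make-up → 5 dBu.
Stage 2: 5 dBu is 17 dB over -12 dBu; at 2.5:1 that becomes 6.8 dB over, giving -5.2 dBu.
Stage 3: -5.2 dBu is at or below the 5 dBu threshold — no compression; output -5.2 dBu.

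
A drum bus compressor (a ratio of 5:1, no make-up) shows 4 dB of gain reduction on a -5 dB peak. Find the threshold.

Input is 5 dB above T (since output overshoot × R = input overshoot: (-9 − T)·5 = -5 − T gives T = -10 dB).
Check: -10 + (-5 − (-10))/5 = -10 + 1 = -9 dB. ✓

-10 dB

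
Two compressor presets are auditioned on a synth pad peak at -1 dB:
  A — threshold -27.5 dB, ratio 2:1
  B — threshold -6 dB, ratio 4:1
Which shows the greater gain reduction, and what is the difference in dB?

A, by 9.5 dB

A: overshoot 26.5 dB → output overshoot 13.25 dB → GR 13.25 dB.
B: overshoot 5 dB → output overshoot 1.25 dB → GR 3.75 dB.
A reduces 9.5 dB more.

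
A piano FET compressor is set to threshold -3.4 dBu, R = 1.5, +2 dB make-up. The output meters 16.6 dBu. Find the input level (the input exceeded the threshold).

Before make-up, the level was 16.6 − 2 = 14.6 dBu.
Post-compression overshoot = 14.6 − (-3.4) = 18 dB.
Before 1.5:1 compression the overshoot was 18 × 1.5 = 27 dB, so input = -3.4 + 27 = 23.6 dBu.

23.6 dBu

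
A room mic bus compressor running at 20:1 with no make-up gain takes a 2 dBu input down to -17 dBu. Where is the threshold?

Let T be the threshold. Output overshoot = (input overshoot)/R, so -17 − T = (2 − T)/20.
20·(-17 − T) = 2 − T → 19·T = -340 − 2 = -342.
T = -342/19 = -18 dBu.

-18 dBu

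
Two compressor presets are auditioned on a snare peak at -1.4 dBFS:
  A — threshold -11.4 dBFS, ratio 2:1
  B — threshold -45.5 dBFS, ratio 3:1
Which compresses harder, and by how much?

B, by 24.4 dB

A: overshoot 10 dB → output overshoot 5 dB → GR 5 dB.
B: overshoot 44.1 dB → output overshoot 14.7 dB → GR 29.4 dB.
B applies 24.4 dB more gain reduction.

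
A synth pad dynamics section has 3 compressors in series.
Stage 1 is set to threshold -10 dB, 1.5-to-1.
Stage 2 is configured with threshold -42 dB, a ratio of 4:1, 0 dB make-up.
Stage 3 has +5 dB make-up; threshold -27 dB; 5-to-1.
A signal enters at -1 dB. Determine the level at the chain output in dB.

-27.5 dB

Stage 1: overshoot 9 dB → 9/1.5 = 6 dB → -4 dB.
Stage 2: 38 dB above -42 dB, reduced 4:1 to 9.5 dB above → -32.5 dB.
Stage 3: -32.5 dB is at or below the -27 dB threshold — no compression; make-up brings it to -27.5 dB.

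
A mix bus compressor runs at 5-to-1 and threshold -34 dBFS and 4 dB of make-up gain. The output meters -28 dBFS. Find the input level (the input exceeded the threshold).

Before make-up, the level was -28 − 4 = -32 dBFS.
The compressed level sits -32 − (-34) = 2 dB over threshold.
Undo the ratio: input overshoot = 2 × 5 = 10 dB, giving input = -24 dBFS.

-24 dBFS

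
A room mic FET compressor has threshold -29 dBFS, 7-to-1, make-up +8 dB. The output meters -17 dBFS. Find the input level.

Stripping the +8 dB make-up gives -25 dBFS at the gain stage.
The compressed level sits -25 − (-29) = 4 dB over threshold.
Input overshoot = R × output overshoot = 28 dB → input = -29 + 28 = -1 dBFS.

-1 dBFS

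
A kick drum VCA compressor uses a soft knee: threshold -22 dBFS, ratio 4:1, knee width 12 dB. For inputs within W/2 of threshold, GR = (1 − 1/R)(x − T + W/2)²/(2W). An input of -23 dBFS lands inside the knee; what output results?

x − T + W/2 = -23 − (-22) + 6 = 5.
GR = (1 − 1/4) × 5² / 24 = 0.75 × 25 / 24 = 0.78125 dB.
Output = -23 − 0.78125 = -23.78125 dBFS.

-23.78125 dBFS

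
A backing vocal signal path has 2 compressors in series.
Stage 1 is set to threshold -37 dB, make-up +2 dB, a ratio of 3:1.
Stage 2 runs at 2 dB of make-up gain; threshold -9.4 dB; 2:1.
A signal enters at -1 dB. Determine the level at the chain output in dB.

Stage 1: overshoot 36 dB → 36/3 = 12 dB → -25 dB; +2 dB make-up → -23 dB.
Stage 2: below threshold (-23 ≤ -9.4); passes unchanged; make-up brings it to -21 dB.

-21 dB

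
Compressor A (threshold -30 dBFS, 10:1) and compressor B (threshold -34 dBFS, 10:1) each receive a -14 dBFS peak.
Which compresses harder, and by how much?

A: GR = 16 − 16/10 = 14.4 dB.
B: GR = 20 − 20/10 = 18 dB.
B applies 3.6 dB more gain reduction.

B, by 3.6 dB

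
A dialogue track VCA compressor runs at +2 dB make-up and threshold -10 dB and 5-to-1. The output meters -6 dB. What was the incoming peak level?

Before make-up, the level was -6 − 2 = -8 dB.
The compressed level sits -8 − (-10) = 2 dB over threshold.
Undo the ratio: input overshoot = 2 × 5 = 10 dB, giving input = 0 dB.

0 dB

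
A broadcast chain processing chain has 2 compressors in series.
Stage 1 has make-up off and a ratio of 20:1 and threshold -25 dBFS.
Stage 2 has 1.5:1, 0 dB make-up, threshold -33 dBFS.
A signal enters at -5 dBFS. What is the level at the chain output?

Stage 1: -5 dBFS is 20 dB over -25 dBFS; at 20:1 that becomes 1 dB over, giving -24 dBFS.
Stage 2: 9 dB above -33 dBFS, reduced 1.5:1 to 6 dB above → -27 dBFS.

-27 dBFS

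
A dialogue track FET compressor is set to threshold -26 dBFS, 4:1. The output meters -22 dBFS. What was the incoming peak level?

Post-compression overshoot = -22 − (-26) = 4 dB.
Undo the ratio: input overshoot = 4 × 4 = 16 dB, giving input = -10 dBFS.

-10 dBFS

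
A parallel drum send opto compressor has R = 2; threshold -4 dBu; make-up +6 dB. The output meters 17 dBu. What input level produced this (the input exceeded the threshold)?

26 dBu

Stripping the +6 dB make-up gives 11 dBu at the gain stage.
Post-compression overshoot = 11 − (-4) = 15 dB.
Undo the ratio: input overshoot = 15 × 2 = 30 dB, giving input = 26 dBu.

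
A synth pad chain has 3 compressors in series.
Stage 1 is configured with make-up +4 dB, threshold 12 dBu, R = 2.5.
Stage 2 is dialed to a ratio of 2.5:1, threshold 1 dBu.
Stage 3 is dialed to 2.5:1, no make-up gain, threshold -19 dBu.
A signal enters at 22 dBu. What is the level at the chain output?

Stage 1: overshoot 10 dB → 10/2.5 = 4 dB → 16 dBu; +4 dB make-up → 20 dBu.
Stage 2: 20 dBu is 19 dB over 1 dBu; at 2.5:1 that becomes 7.6 dB over, giving 8.6 dBu.
Stage 3: 8.6 dBu is 27.6 dB over -19 dBu; at 2.5:1 that becomes 11.04 dB over, giving -7.96 dBu.

-7.96 dBu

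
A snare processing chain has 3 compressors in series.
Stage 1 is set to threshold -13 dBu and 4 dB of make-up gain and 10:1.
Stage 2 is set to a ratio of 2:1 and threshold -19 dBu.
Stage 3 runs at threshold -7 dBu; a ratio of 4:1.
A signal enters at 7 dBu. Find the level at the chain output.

-13 dBu

Stage 1: 7 dBu is 20 dB over -13 dBu; at 10:1 that becomes 2 dB over, giving -11 dBu; +4 dB make-up → -7 dBu.
Stage 2: -7 dBu is 12 dB over -19 dBu; at 2:1 that becomes 6 dB over, giving -13 dBu.
Stage 3: -13 dBu ≤ -7 dBu, so stage 3 doesn't engage; output -13 dBu.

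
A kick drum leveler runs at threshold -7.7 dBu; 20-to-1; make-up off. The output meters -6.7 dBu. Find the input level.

That's 1 dB above the -7.7 dBu threshold.
Before 20:1 compression the overshoot was 1 × 20 = 20 dB, so input = -7.7 + 20 = 12.3 dBu.

12.3 dBu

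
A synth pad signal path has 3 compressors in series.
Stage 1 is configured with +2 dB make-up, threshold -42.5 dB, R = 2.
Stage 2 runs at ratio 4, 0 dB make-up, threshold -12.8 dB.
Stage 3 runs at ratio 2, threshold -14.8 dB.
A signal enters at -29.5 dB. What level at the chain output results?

Stage 1: 13 dB above -42.5 dB, reduced 2:1 to 6.5 dB above → -36 dB; +2 dB make-up → -34 dB.
Stage 2: -34 dB ≤ -12.8 dB, so stage 2 doesn't engage; output -34 dB.
Stage 3: below threshold (-34 ≤ -14.8); passes unchanged; output -34 dB.

-34 dB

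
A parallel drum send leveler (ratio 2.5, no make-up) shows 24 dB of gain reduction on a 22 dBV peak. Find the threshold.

-18 dBV

Let T be the threshold. Output overshoot = (input overshoot)/R, so -2 − T = (22 − T)/2.5.
2.5·(-2 − T) = 22 − T → 1.5·T = -5 − 22 = -27.
T = -27/1.5 = -18 dBV.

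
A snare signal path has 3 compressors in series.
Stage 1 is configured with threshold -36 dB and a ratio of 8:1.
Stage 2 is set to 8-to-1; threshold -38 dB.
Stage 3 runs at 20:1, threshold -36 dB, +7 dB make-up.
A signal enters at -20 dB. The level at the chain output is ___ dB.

-30.5 dB

Stage 1: 16 dB above -36 dB, reduced 8:1 to 2 dB above → -34 dB.
Stage 2: 4 dB above -38 dB, reduced 8:1 to 0.5 dB above → -37.5 dB.
Stage 3: below threshold (-37.5 ≤ -36); passes unchanged; make-up brings it to -30.5 dB.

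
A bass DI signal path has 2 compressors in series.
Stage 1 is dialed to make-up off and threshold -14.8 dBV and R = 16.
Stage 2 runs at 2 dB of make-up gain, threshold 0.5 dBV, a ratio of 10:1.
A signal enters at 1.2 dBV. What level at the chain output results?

Stage 1: overshoot 16 dB → 16/16 = 1 dB → -13.8 dBV.
Stage 2: -13.8 dBV ≤ 0.5 dBV, so stage 2 doesn't engage; make-up brings it to -11.8 dBV.

-11.8 dBV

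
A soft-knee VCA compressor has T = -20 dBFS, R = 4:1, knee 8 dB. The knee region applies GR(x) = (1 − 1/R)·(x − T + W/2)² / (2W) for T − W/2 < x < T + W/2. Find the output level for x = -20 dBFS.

x − T + W/2 = -20 − (-20) + 4 = 4.
GR = (1 − 1/4) × 4² / 16 = 0.75 × 16 / 16 = 0.75 dB.
Output = -20 − 0.75 = -20.75 dBFS.

-20.75 dBFS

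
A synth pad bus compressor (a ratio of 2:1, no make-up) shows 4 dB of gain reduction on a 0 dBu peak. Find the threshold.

Input is 8 dB above T (since output overshoot × R = input overshoot: (-4 − T)·2 = 0 − T gives T = -8 dBu).
Check: -8 + (0 − (-8))/2 = -8 + 4 = -4 dBu. ✓

-8 dBu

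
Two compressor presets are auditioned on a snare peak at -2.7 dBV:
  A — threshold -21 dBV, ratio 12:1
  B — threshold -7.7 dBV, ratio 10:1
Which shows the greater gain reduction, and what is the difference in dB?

A: 18.3 dB over, compressed to 1.525 dB over, so 16.775 dB of GR.
B: 5 dB over, compressed to 0.5 dB over, so 4.5 dB of GR.
Difference: 12.275 dB in favour of A.

A, by 12.275 dB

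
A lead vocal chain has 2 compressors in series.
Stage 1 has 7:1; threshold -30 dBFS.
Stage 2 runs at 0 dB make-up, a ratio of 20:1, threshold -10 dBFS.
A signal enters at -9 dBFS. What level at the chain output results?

Stage 1: overshoot 21 dB → 21/7 = 3 dB → -27 dBFS.
Stage 2: -27 dBFS is at or below the -10 dBFS threshold — no compression; output -27 dBFS.

-27 dBFS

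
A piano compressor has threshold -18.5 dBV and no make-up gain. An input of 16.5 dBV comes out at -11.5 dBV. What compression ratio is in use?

5:1

Input overshoot = 16.5 − (-18.5) = 35 dB; output overshoot = -11.5 − (-18.5) = 7 dB.
Ratio = 35 / 7 = 5.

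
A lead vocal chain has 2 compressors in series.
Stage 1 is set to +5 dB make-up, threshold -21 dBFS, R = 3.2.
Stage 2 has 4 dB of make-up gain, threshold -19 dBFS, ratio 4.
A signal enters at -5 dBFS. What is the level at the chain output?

Stage 1: overshoot 16 dB → 16/3.2 = 5 dB → -16 dBFS; +5 dB make-up → -11 dBFS.
Stage 2: -11 dBFS is 8 dB over -19 dBFS; at 4:1 that becomes 2 dB over, giving -17 dBFS; +4 dB make-up → -13 dBFS.

-13 dBFS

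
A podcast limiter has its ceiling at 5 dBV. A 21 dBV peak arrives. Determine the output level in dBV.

5 dBV

A brickwall limiter is an ∞:1 compressor: any input above the ceiling is clamped to 5 dBV.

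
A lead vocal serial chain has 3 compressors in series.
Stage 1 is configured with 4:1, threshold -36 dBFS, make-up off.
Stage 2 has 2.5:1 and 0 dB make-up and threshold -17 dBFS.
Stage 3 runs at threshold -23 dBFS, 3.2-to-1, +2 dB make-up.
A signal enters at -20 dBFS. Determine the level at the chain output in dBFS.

Stage 1: 16 dB above -36 dBFS, reduced 4:1 to 4 dB above → -32 dBFS.
Stage 2: -32 dBFS ≤ -17 dBFS, so stage 2 doesn't engage; output -32 dBFS.
Stage 3: below threshold (-32 ≤ -23); passes unchanged; make-up brings it to -30 dBFS.

-30 dBFS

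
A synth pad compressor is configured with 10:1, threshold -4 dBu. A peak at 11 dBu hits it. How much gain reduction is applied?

11 dBu exceeds the threshold by 15 dB.
After 10:1 compression the overshoot becomes 15/10 = 1.5 dB.
Gain reduction = 15 − 1.5 = 13.5 dB.

13.5 dB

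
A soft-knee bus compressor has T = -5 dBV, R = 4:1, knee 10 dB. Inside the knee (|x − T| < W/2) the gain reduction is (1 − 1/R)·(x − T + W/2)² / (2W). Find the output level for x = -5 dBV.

x − T + W/2 = -5 − (-5) + 5 = 5.
GR = (1 − 1/4) × 5² / 20 = 0.75 × 25 / 20 = 0.9375 dB.
Output = -5 − 0.9375 = -5.9375 dBV.

-5.9375 dBV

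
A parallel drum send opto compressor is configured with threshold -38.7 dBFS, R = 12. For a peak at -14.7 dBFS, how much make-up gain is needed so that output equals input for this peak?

Without make-up, output = threshold + overshoot/12 = -38.7 + 2 = -36.7 dBFS.
Gap to target: 22 dB.

22 dB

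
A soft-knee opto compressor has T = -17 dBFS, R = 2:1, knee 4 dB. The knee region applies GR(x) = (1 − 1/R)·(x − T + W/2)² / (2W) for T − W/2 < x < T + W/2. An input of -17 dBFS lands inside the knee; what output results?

x − T + W/2 = -17 − (-17) + 2 = 2.
GR = (1 − 1/2) × 2² / 8 = 0.5 × 4 / 8 = 0.25 dB.
Output = -17 − 0.25 = -17.25 dBFS.

-17.25 dBFS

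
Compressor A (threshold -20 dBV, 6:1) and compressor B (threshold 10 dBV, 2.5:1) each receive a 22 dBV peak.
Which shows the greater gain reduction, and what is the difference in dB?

A, by 27.8 dB

A: 42 dB over, compressed to 7 dB over, so 35 dB of GR.
B: 12 dB over, compressed to 4.8 dB over, so 7.2 dB of GR.
A reduces 27.8 dB more.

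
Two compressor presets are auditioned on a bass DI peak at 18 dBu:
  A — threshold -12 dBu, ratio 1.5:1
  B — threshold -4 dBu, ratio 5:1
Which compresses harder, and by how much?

A: 30 dB over, compressed to 20 dB over, so 10 dB of GR.
B: 22 dB over, compressed to 4.4 dB over, so 17.6 dB of GR.
B applies 7.6 dB more gain reduction.

B, by 7.6 dB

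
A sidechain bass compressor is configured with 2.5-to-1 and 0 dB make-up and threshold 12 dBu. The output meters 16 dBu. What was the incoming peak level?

The compressed level sits 16 − 12 = 4 dB over threshold.
Before 2.5:1 compression the overshoot was 4 × 2.5 = 10 dB, so input = 12 + 10 = 22 dBu.

22 dBu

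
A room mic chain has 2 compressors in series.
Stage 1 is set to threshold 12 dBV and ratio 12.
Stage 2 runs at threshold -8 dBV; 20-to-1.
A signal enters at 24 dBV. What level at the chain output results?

-6.95 dBV

Stage 1: 12 dB above 12 dBV, reduced 12:1 to 1 dB above → 13 dBV.
Stage 2: 13 dBV is 21 dB over -8 dBV; at 20:1 that becomes 1.05 dB over, giving -6.95 dBV.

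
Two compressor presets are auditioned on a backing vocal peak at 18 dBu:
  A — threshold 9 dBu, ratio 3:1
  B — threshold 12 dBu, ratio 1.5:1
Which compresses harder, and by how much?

A, by 4 dB

A: GR = 9 − 9/3 = 6 dB.
B: GR = 6 − 6/1.5 = 2 dB.
A reduces 4 dB more.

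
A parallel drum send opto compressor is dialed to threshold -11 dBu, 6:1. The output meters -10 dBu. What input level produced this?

The compressed level sits -10 − (-11) = 1 dB over threshold.
Undo the ratio: input overshoot = 1 × 6 = 6 dB, giving input = -5 dBu.

-5 dBu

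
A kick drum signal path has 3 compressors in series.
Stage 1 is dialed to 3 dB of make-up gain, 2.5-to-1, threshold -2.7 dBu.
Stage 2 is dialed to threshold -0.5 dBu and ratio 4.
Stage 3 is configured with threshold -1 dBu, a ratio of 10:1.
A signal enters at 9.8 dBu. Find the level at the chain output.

-0.805 dBu

Stage 1: 12.5 dB above -2.7 dBu, reduced 2.5:1 to 5 dB above → 2.3 dBu; +3 dB make-up → 5.3 dBu.
Stage 2: overshoot 5.8 dB → 5.8/4 = 1.45 dB → 0.95 dBu.
Stage 3: 1.95 dB above -1 dBu, reduced 10:1 to 0.195 dB above → -0.805 dBu.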